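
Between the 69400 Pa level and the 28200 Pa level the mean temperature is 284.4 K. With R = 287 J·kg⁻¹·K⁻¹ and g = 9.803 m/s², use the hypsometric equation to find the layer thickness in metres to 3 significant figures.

Δz ≈ 7500 m

Hypsometric equation: Δz = (R T̄/g) ln(P₁/P₂).
R T̄/g = 287 × 284.4 / 9.803 = 8326.3 m.
ln(69400/28200) = ln(2.4610) = 0.90057.
Δz = 8326.3 × 0.90057 = 7498.4 m.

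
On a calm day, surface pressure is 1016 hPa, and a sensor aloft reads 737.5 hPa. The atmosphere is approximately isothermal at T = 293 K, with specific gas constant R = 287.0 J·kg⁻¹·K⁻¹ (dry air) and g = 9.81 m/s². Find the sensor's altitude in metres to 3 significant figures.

Scale height: H = RT/g = 287.0 × 293 / 9.81 = 8572.0 m.
Invert the barometric formula: z = H ln(P₀/P).
P₀/P = 1016/737.5 = 1.3776; ln(1.3776) = 0.32034.
z = 8572.0 × 0.32034 = 2746.0 m.

z ≈ 2750 m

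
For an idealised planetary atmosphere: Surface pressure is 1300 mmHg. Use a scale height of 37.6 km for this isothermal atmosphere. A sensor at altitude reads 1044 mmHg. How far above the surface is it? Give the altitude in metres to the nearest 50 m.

z ≈ 8250 m

Invert the barometric formula: z = H ln(P₀/P).
P₀/P = 1300/1044 = 1.2452; ln(1.2452) = 0.21930.
z = 37600 × 0.21930 = 8245.7 m.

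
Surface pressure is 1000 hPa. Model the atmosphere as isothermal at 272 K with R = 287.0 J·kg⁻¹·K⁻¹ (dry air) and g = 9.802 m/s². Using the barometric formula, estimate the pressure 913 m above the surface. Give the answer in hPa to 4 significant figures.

P ≈ 891.7 hPa

Scale height: H = RT/g = 287.0 × 272 / 9.802 = 7964.1 m.
Barometric formula: P = P₀ exp(−z/H).
z/H = 913.00/7964.1 = 0.11464; exp(−0.11464) = 0.89169.
P = 1000 × 0.89169 = 891.69 hPa.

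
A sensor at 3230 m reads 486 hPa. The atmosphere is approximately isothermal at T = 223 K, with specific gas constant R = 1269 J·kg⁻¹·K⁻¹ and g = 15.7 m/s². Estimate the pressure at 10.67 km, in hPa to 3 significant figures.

Scale height: H = RT/g = 1269 × 223 / 15.7 = 18025 m.
Between two levels, P₂ = P₁ exp(−Δz/H) with Δz = z₂ − z₁.
Δz = 10670 − 3230.0 = 7440.0 m; Δz/H = 7440.0/18025 = 0.41276.
P₂ = 486 × exp(−0.41276) = 486 × 0.66182 = 321.64 hPa.

P ≈ 322 hPa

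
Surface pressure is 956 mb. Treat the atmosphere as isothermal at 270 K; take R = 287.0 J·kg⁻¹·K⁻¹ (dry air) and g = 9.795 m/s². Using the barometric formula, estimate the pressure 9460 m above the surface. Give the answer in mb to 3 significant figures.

Scale height: H = RT/g = 287.0 × 270 / 9.795 = 7911.2 m.
Barometric formula: P = P₀ exp(−z/H).
z/H = 9460.0/7911.2 = 1.1958; exp(−1.1958) = 0.30246.
P = 956 × 0.30246 = 289.15 mb.

P ≈ 289 mb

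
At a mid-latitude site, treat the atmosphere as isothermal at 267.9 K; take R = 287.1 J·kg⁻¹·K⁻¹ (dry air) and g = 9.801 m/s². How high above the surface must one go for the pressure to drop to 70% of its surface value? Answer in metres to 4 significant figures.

z ≈ 2799 m

Scale height: H = RT/g = 287.1 × 267.9 / 9.801 = 7847.6 m.
Set P/P₀ = exp(−z/H) = 0.7, so z = −H ln(0.7).
−ln(0.7) = 0.35667; z = 7847.6 × 0.35667 = 2799.0 m.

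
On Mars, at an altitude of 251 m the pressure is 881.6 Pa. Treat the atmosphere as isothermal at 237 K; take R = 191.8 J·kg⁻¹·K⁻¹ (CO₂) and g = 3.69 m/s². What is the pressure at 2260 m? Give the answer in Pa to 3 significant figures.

P ≈ 749 Pa

Scale height: H = RT/g = 191.8 × 237 / 3.69 = 12319 m.
Between two levels, P₂ = P₁ exp(−Δz/H) with Δz = z₂ − z₁.
Δz = 2260.0 − 251.00 = 2009.0 m; Δz/H = 2009.0/12319 = 0.16308.
P₂ = 881.6 × exp(−0.16308) = 881.6 × 0.84952 = 748.94 Pa.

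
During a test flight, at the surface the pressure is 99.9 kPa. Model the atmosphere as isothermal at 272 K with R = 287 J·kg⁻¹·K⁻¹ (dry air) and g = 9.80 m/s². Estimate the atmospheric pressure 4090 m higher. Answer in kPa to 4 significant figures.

P ≈ 59.78 kPa

Scale height: H = RT/g = 287 × 272 / 9.80 = 7965.7 m.
Barometric formula: P = P₀ exp(−z/H).
z/H = 4090.0/7965.7 = 0.51345; exp(−0.51345) = 0.59843.
P = 99.9 × 0.59843 = 59.783 kPa.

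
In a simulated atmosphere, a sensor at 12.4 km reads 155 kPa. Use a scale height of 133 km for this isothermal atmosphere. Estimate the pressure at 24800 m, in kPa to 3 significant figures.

Between two levels, P₂ = P₁ exp(−Δz/H) with Δz = z₂ − z₁.
Δz = 24800 − 12400 = 12400 m; Δz/H = 12400/133000 = 0.093233.
P₂ = 155 × exp(−0.093233) = 155 × 0.91098 = 141.20 kPa.

P ≈ 141 kPa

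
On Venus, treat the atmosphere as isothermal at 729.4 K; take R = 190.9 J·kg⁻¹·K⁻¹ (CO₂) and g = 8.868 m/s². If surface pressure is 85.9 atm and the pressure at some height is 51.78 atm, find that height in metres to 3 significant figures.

Scale height: H = RT/g = 190.9 × 729.4 / 8.868 = 15702 m.
Invert the barometric formula: z = H ln(P₀/P).
P₀/P = 85.9/51.78 = 1.6589; ln(1.6589) = 0.50615.
z = 15702 × 0.50615 = 7947.6 m.

z ≈ 7950 m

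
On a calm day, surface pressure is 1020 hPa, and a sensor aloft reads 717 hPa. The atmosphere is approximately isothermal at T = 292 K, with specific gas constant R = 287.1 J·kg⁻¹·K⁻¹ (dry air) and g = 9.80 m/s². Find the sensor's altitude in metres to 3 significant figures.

z ≈ 3020 m

Scale height: H = RT/g = 287.1 × 292 / 9.80 = 8554.4 m.
Invert the barometric formula: z = H ln(P₀/P).
P₀/P = 1020/717 = 1.4226; ln(1.4226) = 0.35249.
z = 8554.4 × 0.35249 = 3015.3 m.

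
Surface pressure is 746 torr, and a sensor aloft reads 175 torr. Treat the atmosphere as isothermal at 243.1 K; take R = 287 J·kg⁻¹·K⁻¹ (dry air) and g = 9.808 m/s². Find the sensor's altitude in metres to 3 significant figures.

z ≈ 10300 m

Scale height: H = RT/g = 287 × 243.1 / 9.808 = 7113.6 m.
Invert the barometric formula: z = H ln(P₀/P).
P₀/P = 746/175 = 4.2629; ln(4.2629) = 1.4499.
z = 7113.6 × 1.4499 = 10314 m.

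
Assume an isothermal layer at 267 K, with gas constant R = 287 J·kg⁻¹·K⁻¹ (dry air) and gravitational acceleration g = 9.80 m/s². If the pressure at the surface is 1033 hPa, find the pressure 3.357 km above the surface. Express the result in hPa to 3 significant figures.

P ≈ 672 hPa

Scale height: H = RT/g = 287 × 267 / 9.80 = 7819.3 m.
Barometric formula: P = P₀ exp(−z/H).
z/H = 3357.0/7819.3 = 0.42932; exp(−0.42932) = 0.65095.
P = 1033 × 0.65095 = 672.43 hPa.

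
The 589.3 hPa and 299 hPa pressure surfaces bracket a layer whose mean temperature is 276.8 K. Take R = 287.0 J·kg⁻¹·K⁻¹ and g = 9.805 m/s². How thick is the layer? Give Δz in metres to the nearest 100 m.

Δz ≈ 5500 m

Hypsometric equation: Δz = (R T̄/g) ln(P₁/P₂).
R T̄/g = 287.0 × 276.8 / 9.805 = 8102.2 m.
ln(589.3/299) = ln(1.9709) = 0.67849.
Δz = 8102.2 × 0.67849 = 5497.3 m.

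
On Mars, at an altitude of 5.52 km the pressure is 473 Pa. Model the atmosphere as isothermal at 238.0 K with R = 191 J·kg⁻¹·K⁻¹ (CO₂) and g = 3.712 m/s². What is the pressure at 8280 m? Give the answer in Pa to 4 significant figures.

Scale height: H = RT/g = 191 × 238.0 / 3.712 = 12246 m.
Between two levels, P₂ = P₁ exp(−Δz/H) with Δz = z₂ − z₁.
Δz = 8280.0 − 5520.0 = 2760.0 m; Δz/H = 2760.0/12246 = 0.22538.
P₂ = 473 × exp(−0.22538) = 473 × 0.79821 = 377.55 Pa.

P ≈ 377.6 Pa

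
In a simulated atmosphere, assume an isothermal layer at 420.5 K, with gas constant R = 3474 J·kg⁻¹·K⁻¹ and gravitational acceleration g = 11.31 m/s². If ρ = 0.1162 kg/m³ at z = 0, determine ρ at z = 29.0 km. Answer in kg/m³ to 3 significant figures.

Scale height: H = RT/g = 3474 × 420.5 / 11.31 = 129160 m.
In an isothermal atmosphere, density decays like pressure: ρ = ρ₀ exp(−z/H).
z/H = 29000/129160 = 0.22453; exp(−0.22453) = 0.79889.
ρ = 0.1162 × 0.79889 = 0.092831 kg/m³.

ρ ≈ 0.0928 kg/m³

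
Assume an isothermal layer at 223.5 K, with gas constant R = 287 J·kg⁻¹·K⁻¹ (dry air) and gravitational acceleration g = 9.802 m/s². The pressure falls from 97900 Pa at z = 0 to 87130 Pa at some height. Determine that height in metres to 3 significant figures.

z ≈ 763 m

Scale height: H = RT/g = 287 × 223.5 / 9.802 = 6544.0 m.
Invert the barometric formula: z = H ln(P₀/P).
P₀/P = 97900/87130 = 1.1236; ln(1.1236) = 0.11654.
z = 6544.0 × 0.11654 = 762.64 m.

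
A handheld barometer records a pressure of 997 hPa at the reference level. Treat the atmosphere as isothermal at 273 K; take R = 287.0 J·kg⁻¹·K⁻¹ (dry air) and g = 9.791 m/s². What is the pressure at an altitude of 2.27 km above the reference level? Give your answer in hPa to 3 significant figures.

P ≈ 751 hPa

Scale height: H = RT/g = 287.0 × 273 / 9.791 = 8002.3 m.
Barometric formula: P = P₀ exp(−z/H).
z/H = 2270.0/8002.3 = 0.28367; exp(−0.28367) = 0.75302.
P = 997 × 0.75302 = 750.76 hPa.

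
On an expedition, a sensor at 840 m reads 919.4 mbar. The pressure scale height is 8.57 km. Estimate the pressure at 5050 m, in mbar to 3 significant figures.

P ≈ 563 mbar

Between two levels, P₂ = P₁ exp(−Δz/H) with Δz = z₂ − z₁.
Δz = 5050.0 − 840.00 = 4210.0 m; Δz/H = 4210.0/8570.0 = 0.49125.
P₂ = 919.4 × exp(−0.49125) = 919.4 × 0.61186 = 562.54 mbar.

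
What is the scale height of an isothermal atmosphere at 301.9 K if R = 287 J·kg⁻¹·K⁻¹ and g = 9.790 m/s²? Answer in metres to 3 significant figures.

The scale height of an isothermal atmosphere is H = RT/g.
H = 287 × 301.9 / 9.790 = 86645/9.790 = 8850.4 m.

H ≈ 8850 m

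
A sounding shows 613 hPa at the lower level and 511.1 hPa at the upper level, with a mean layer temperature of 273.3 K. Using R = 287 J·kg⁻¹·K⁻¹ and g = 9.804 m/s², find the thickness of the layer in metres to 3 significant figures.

Δz ≈ 1450 m

Hypsometric equation: Δz = (R T̄/g) ln(P₁/P₂).
R T̄/g = 287 × 273.3 / 9.804 = 8000.5 m.
ln(613/511.1) = ln(1.1994) = 0.18182.
Δz = 8000.5 × 0.18182 = 1454.7 m.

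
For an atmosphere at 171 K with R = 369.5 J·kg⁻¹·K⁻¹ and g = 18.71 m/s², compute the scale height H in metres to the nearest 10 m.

H ≈ 3380 m

The scale height of an isothermal atmosphere is H = RT/g.
H = 369.5 × 171 / 18.71 = 63184/18.71 = 3377.0 m.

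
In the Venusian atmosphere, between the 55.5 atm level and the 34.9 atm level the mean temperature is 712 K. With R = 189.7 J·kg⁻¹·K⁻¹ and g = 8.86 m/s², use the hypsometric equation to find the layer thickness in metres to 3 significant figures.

Hypsometric equation: Δz = (R T̄/g) ln(P₁/P₂).
R T̄/g = 189.7 × 712 / 8.86 = 15245 m.
ln(55.5/34.9) = ln(1.5903) = 0.46392.
Δz = 15245 × 0.46392 = 7072.5 m.

Δz ≈ 7070 m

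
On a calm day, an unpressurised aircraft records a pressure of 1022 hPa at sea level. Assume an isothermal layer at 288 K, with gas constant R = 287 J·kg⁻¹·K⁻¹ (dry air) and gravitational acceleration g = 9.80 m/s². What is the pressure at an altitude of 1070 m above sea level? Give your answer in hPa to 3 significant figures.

P ≈ 900 hPa

Scale height: H = RT/g = 287 × 288 / 9.80 = 8434.3 m.
Barometric formula: P = P₀ exp(−z/H).
z/H = 1070.0/8434.3 = 0.12686; exp(−0.12686) = 0.88086.
P = 1022 × 0.88086 = 900.24 hPa.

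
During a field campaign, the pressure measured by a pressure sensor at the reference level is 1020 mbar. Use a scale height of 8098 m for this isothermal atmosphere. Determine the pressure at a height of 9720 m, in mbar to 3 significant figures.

Barometric formula: P = P₀ exp(−z/H).
z/H = 9720.0/8098.0 = 1.2003; exp(−1.2003) = 0.30110.
P = 1020 × 0.30110 = 307.12 mbar.

P ≈ 307 mbar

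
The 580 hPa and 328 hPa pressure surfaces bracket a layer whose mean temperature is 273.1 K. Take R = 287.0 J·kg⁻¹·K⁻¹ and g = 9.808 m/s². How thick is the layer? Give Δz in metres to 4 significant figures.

Hypsometric equation: Δz = (R T̄/g) ln(P₁/P₂).
R T̄/g = 287.0 × 273.1 / 9.808 = 7991.4 m.
ln(580/328) = ln(1.7683) = 0.57002.
Δz = 7991.4 × 0.57002 = 4555.3 m.

Δz ≈ 4555 m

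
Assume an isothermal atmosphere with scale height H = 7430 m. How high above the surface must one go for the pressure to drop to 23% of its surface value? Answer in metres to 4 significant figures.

z ≈ 10920 m

Set P/P₀ = exp(−z/H) = 0.23, so z = −H ln(0.23).
−ln(0.23) = 1.4697; z = 7430.0 × 1.4697 = 10920 m.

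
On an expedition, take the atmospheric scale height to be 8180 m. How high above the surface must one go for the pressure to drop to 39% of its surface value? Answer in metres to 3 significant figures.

z ≈ 7700 m

Set P/P₀ = exp(−z/H) = 0.39, so z = −H ln(0.39).
−ln(0.39) = 0.94161; z = 8180.0 × 0.94161 = 7702.4 m.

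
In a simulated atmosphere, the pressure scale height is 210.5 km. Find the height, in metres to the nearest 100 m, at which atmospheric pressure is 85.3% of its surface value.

Set P/P₀ = exp(−z/H) = 0.853, so z = −H ln(0.853).
−ln(0.853) = 0.15900; z = 210500 × 0.15900 = 33470 m.

z ≈ 33500 m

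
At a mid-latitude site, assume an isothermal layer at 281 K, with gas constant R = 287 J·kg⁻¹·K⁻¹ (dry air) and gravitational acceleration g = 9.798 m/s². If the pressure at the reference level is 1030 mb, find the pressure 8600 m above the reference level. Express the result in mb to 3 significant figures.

P ≈ 362 mb

Scale height: H = RT/g = 287 × 281 / 9.798 = 8231.0 m.
Barometric formula: P = P₀ exp(−z/H).
z/H = 8600.0/8231.0 = 1.0448; exp(−1.0448) = 0.35176.
P = 1030 × 0.35176 = 362.31 mb.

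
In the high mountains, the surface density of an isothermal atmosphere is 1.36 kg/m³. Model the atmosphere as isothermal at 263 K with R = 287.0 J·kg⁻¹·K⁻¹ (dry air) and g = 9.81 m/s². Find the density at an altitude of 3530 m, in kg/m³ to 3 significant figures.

ρ ≈ 0.860 kg/m³

Scale height: H = RT/g = 287.0 × 263 / 9.81 = 7694.3 m.
In an isothermal atmosphere, density decays like pressure: ρ = ρ₀ exp(−z/H).
z/H = 3530.0/7694.3 = 0.45878; exp(−0.45878) = 0.63205.
ρ = 1.36 × 0.63205 = 0.85959 kg/m³.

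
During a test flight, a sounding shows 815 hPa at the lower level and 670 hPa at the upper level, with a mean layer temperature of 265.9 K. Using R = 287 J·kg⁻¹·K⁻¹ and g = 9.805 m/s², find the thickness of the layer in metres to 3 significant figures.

Hypsometric equation: Δz = (R T̄/g) ln(P₁/P₂).
R T̄/g = 287 × 265.9 / 9.805 = 7783.1 m.
ln(815/670) = ln(1.2164) = 0.19590.
Δz = 7783.1 × 0.19590 = 1524.7 m.

Δz ≈ 1520 m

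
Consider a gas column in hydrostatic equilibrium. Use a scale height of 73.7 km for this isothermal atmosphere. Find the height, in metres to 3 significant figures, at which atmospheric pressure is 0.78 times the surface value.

z ≈ 18300 m

Set P/P₀ = exp(−z/H) = 0.78, so z = −H ln(0.78).
−ln(0.78) = 0.24846; z = 73700 × 0.24846 = 18312 m.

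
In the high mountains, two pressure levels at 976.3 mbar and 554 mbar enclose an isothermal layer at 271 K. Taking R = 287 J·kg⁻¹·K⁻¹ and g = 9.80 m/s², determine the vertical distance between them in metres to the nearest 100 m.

Δz ≈ 4500 m

Hypsometric equation: Δz = (R T̄/g) ln(P₁/P₂).
R T̄/g = 287 × 271 / 9.80 = 7936.4 m.
ln(976.3/554) = ln(1.7623) = 0.56662.
Δz = 7936.4 × 0.56662 = 4496.9 m.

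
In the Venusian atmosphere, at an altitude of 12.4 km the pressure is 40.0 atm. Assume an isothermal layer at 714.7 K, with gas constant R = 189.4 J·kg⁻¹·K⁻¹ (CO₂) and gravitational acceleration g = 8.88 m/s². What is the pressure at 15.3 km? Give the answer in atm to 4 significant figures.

Scale height: H = RT/g = 189.4 × 714.7 / 8.88 = 15244 m.
Between two levels, P₂ = P₁ exp(−Δz/H) with Δz = z₂ − z₁.
Δz = 15300 − 12400 = 2900.0 m; Δz/H = 2900.0/15244 = 0.19024.
P₂ = 40.0 × exp(−0.19024) = 40.0 × 0.82676 = 33.070 atm.

P ≈ 33.07 atm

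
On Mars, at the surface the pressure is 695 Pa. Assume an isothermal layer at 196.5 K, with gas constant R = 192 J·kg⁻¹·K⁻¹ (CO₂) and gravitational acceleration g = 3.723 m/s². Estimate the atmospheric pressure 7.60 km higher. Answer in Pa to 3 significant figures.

Scale height: H = RT/g = 192 × 196.5 / 3.723 = 10134 m.
Barometric formula: P = P₀ exp(−z/H).
z/H = 7600.0/10134 = 0.74995; exp(−0.74995) = 0.47239.
P = 695 × 0.47239 = 328.31 Pa.

P ≈ 328 Pa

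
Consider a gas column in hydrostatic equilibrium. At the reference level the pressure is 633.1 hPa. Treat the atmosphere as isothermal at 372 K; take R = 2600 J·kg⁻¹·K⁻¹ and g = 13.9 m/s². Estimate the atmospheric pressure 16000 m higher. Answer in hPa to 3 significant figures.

P ≈ 503 hPa

Scale height: H = RT/g = 2600 × 372 / 13.9 = 69583 m.
Barometric formula: P = P₀ exp(−z/H).
z/H = 16000/69583 = 0.22994; exp(−0.22994) = 0.79458.
P = 633.1 × 0.79458 = 503.05 hPa.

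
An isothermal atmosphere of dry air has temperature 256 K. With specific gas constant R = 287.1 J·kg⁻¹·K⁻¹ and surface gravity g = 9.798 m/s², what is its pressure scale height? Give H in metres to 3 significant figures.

The scale height of an isothermal atmosphere is H = RT/g.
H = 287.1 × 256 / 9.798 = 73498/9.798 = 7501.3 m.

H ≈ 7500 m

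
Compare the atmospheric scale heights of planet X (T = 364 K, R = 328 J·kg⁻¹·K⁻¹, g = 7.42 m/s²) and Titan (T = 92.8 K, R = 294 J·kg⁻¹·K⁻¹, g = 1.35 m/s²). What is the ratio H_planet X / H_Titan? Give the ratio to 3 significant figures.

H_planet X/H_Titan ≈ 0.796

H = RT/g for each body.
H_planet X = 328 × 364 / 7.42 = 16091 m.
H_Titan = 294 × 92.8 / 1.35 = 20210 m.
H_planet X/H_Titan = 16091/20210 = 0.79619.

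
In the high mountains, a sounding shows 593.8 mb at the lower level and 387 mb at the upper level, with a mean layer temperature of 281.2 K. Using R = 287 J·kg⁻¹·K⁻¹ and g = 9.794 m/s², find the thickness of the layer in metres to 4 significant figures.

Hypsometric equation: Δz = (R T̄/g) ln(P₁/P₂).
R T̄/g = 287 × 281.2 / 9.794 = 8240.2 m.
ln(593.8/387) = ln(1.5344) = 0.42814.
Δz = 8240.2 × 0.42814 = 3528.0 m.

Δz ≈ 3528 m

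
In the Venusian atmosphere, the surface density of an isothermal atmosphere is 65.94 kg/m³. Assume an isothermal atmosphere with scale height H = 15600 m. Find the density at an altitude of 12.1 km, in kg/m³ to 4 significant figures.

In an isothermal atmosphere, density decays like pressure: ρ = ρ₀ exp(−z/H).
z/H = 12100/15600 = 0.77564; exp(−0.77564) = 0.46041.
ρ = 65.94 × 0.46041 = 30.359 kg/m³.

ρ ≈ 30.36 kg/m³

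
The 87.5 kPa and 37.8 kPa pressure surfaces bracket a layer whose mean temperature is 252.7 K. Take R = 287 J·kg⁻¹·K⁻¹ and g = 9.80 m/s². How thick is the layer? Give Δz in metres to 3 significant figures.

Δz ≈ 6210 m

Hypsometric equation: Δz = (R T̄/g) ln(P₁/P₂).
R T̄/g = 287 × 252.7 / 9.80 = 7400.5 m.
ln(87.5/37.8) = ln(2.3148) = 0.83932.
Δz = 7400.5 × 0.83932 = 6211.4 m.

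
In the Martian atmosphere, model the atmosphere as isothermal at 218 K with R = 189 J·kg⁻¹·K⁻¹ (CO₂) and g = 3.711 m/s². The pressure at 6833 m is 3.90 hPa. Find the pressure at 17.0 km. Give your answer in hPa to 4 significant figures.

Scale height: H = RT/g = 189 × 218 / 3.711 = 11103 m.
Between two levels, P₂ = P₁ exp(−Δz/H) with Δz = z₂ − z₁.
Δz = 17000 − 6833.0 = 10167 m; Δz/H = 10167/11103 = 0.91570.
P₂ = 3.90 × exp(−0.91570) = 3.90 × 0.40024 = 1.5609 hPa.

P ≈ 1.561 hPa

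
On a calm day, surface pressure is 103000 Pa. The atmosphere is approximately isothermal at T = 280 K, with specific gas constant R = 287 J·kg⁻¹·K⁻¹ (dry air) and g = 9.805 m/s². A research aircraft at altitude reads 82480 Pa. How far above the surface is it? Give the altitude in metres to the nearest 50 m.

Scale height: H = RT/g = 287 × 280 / 9.805 = 8195.8 m.
Invert the barometric formula: z = H ln(P₀/P).
P₀/P = 103000/82480 = 1.2488; ln(1.2488) = 0.22218.
z = 8195.8 × 0.22218 = 1820.9 m.

z ≈ 1800 m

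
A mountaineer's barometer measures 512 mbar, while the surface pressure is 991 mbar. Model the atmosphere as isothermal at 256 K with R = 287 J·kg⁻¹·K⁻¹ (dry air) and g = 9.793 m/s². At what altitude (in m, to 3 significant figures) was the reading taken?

Scale height: H = RT/g = 287 × 256 / 9.793 = 7502.5 m.
Invert the barometric formula: z = H ln(P₀/P).
P₀/P = 991/512 = 1.9355; ln(1.9355) = 0.66037.
z = 7502.5 × 0.66037 = 4954.4 m.

z ≈ 4950 m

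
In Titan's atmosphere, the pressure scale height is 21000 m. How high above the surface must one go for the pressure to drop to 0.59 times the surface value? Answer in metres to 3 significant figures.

Set P/P₀ = exp(−z/H) = 0.59, so z = −H ln(0.59).
−ln(0.59) = 0.52763; z = 21000 × 0.52763 = 11080 m.

z ≈ 11100 m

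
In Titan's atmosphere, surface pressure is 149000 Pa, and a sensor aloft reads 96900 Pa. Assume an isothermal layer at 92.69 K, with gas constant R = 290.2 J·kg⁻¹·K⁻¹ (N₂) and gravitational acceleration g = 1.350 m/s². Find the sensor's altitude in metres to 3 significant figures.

z ≈ 8570 m

Scale height: H = RT/g = 290.2 × 92.69 / 1.350 = 19925 m.
Invert the barometric formula: z = H ln(P₀/P).
P₀/P = 149000/96900 = 1.5377; ln(1.5377) = 0.43029.
z = 19925 × 0.43029 = 8573.5 m.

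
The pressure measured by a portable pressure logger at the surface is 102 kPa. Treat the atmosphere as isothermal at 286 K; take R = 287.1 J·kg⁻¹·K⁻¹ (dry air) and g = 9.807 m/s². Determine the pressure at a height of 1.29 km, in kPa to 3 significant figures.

Scale height: H = RT/g = 287.1 × 286 / 9.807 = 8372.7 m.
Barometric formula: P = P₀ exp(−z/H).
z/H = 1290.0/8372.7 = 0.15407; exp(−0.15407) = 0.85721.
P = 102 × 0.85721 = 87.435 kPa.

P ≈ 87.4 kPa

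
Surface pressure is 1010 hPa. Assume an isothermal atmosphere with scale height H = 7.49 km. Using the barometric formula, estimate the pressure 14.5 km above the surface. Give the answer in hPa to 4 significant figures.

P ≈ 145.7 hPa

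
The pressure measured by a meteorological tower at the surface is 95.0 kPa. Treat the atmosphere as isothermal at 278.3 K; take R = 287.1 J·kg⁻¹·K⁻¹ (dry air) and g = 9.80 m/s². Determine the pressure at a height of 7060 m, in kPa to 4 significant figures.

Scale height: H = RT/g = 287.1 × 278.3 / 9.80 = 8153.1 m.
Barometric formula: P = P₀ exp(−z/H).
z/H = 7060.0/8153.1 = 0.86593; exp(−0.86593) = 0.42066.
P = 95.0 × 0.42066 = 39.963 kPa.

P ≈ 39.96 kPa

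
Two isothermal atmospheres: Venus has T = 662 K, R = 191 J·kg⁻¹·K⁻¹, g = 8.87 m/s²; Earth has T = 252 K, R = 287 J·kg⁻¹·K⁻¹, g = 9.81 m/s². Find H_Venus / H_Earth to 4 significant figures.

H = RT/g for each body.
H_Venus = 191 × 662 / 8.87 = 14255 m.
H_Earth = 287 × 252 / 9.81 = 7372.5 m.
H_Venus/H_Earth = 14255/7372.5 = 1.9335.

H_Venus/H_Earth ≈ 1.934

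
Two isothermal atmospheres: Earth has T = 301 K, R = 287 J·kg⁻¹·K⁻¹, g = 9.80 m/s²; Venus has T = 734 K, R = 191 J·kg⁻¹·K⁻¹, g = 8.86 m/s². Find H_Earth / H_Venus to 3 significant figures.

H_Earth/H_Venus ≈ 0.557

H = RT/g for each body.
H_Earth = 287 × 301 / 9.80 = 8815.0 m.
H_Venus = 191 × 734 / 8.86 = 15823 m.
H_Earth/H_Venus = 8815.0/15823 = 0.55710.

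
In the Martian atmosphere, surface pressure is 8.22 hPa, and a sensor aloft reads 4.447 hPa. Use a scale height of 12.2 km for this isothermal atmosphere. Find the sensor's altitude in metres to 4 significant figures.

Invert the barometric formula: z = H ln(P₀/P).
P₀/P = 8.22/4.447 = 1.8484; ln(1.8484) = 0.61432.
z = 12200 × 0.61432 = 7494.7 m.

z ≈ 7495 m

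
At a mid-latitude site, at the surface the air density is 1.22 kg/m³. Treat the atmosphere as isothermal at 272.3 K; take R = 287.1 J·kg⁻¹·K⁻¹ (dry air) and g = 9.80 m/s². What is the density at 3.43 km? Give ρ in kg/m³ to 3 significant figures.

Scale height: H = RT/g = 287.1 × 272.3 / 9.80 = 7977.3 m.
In an isothermal atmosphere, density decays like pressure: ρ = ρ₀ exp(−z/H).
z/H = 3430.0/7977.3 = 0.42997; exp(−0.42997) = 0.65053.
ρ = 1.22 × 0.65053 = 0.79365 kg/m³.

ρ ≈ 0.794 kg/m³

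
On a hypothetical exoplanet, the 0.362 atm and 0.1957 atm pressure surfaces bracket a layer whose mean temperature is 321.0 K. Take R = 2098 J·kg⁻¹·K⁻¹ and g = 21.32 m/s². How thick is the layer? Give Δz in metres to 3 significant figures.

Δz ≈ 19400 m

Hypsometric equation: Δz = (R T̄/g) ln(P₁/P₂).
R T̄/g = 2098 × 321.0 / 21.32 = 31588 m.
ln(0.362/0.1957) = ln(1.8498) = 0.61508.
Δz = 31588 × 0.61508 = 19429 m.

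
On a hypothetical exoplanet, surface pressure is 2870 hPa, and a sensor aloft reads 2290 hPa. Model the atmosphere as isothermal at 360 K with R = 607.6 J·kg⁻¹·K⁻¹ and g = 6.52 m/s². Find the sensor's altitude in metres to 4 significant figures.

z ≈ 7574 m

Scale height: H = RT/g = 607.6 × 360 / 6.52 = 33548 m.
Invert the barometric formula: z = H ln(P₀/P).
P₀/P = 2870/2290 = 1.2533; ln(1.2533) = 0.22578.
z = 33548 × 0.22578 = 7574.5 m.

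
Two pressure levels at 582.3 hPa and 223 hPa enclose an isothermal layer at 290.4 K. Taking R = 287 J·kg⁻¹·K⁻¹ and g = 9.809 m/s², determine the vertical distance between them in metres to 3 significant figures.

Hypsometric equation: Δz = (R T̄/g) ln(P₁/P₂).
R T̄/g = 287 × 290.4 / 9.809 = 8496.8 m.
ln(582.3/223) = ln(2.6112) = 0.95981.
Δz = 8496.8 × 0.95981 = 8155.3 m.

Δz ≈ 8160 m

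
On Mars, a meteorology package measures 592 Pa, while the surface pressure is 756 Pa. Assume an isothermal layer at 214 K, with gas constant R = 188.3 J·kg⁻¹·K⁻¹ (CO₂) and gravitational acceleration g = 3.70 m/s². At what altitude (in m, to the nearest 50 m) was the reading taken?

z ≈ 2650 m

Scale height: H = RT/g = 188.3 × 214 / 3.70 = 10891 m.
Invert the barometric formula: z = H ln(P₀/P).
P₀/P = 756/592 = 1.2770; ln(1.2770) = 0.24451.
z = 10891 × 0.24451 = 2663.0 m.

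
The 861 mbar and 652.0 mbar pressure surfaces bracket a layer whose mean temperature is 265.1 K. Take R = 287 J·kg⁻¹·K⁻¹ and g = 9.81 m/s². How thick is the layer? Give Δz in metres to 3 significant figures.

Δz ≈ 2160 m

Hypsometric equation: Δz = (R T̄/g) ln(P₁/P₂).
R T̄/g = 287 × 265.1 / 9.81 = 7755.7 m.
ln(861/652.0) = ln(1.3206) = 0.27809.
Δz = 7755.7 × 0.27809 = 2156.8 m.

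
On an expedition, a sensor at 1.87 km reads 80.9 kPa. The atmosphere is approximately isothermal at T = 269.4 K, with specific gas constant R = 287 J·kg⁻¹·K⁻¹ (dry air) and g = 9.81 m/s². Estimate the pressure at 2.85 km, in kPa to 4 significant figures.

P ≈ 71.44 kPa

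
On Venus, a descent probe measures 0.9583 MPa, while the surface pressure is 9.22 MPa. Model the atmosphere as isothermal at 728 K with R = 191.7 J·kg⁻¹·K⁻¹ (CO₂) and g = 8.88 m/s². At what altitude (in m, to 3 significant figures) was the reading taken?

Scale height: H = RT/g = 191.7 × 728 / 8.88 = 15716 m.
Invert the barometric formula: z = H ln(P₀/P).
P₀/P = 9.22/0.9583 = 9.6212; ln(9.6212) = 2.2640.
z = 15716 × 2.2640 = 35581 m.

z ≈ 35600 m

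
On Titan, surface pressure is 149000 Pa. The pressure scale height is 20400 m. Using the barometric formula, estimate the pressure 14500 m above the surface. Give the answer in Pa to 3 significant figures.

P ≈ 73200 Pa

Barometric formula: P = P₀ exp(−z/H).
z/H = 14500/20400 = 0.71078; exp(−0.71078) = 0.49126.
P = 149000 × 0.49126 = 73198 Pa.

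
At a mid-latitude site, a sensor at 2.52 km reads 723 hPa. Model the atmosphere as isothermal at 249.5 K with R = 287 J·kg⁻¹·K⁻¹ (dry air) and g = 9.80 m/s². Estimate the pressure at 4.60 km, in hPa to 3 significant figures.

P ≈ 544 hPa

Scale height: H = RT/g = 287 × 249.5 / 9.80 = 7306.8 m.
Between two levels, P₂ = P₁ exp(−Δz/H) with Δz = z₂ − z₁.
Δz = 4600.0 − 2520.0 = 2080.0 m; Δz/H = 2080.0/7306.8 = 0.28467.
P₂ = 723 × exp(−0.28467) = 723 × 0.75226 = 543.88 hPa.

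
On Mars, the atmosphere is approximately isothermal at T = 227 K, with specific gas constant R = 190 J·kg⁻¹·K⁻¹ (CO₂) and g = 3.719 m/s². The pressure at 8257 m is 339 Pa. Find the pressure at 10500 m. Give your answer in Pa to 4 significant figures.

P ≈ 279.4 Pa

Scale height: H = RT/g = 190 × 227 / 3.719 = 11597 m.
Between two levels, P₂ = P₁ exp(−Δz/H) with Δz = z₂ − z₁.
Δz = 10500 − 8257.0 = 2243.0 m; Δz/H = 2243.0/11597 = 0.19341.
P₂ = 339 × exp(−0.19341) = 339 × 0.82414 = 279.38 Pa.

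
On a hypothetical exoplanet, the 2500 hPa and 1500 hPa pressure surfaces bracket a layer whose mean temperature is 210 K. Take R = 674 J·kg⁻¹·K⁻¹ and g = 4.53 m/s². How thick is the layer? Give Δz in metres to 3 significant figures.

Hypsometric equation: Δz = (R T̄/g) ln(P₁/P₂).
R T̄/g = 674 × 210 / 4.53 = 31245 m.
ln(2500/1500) = ln(1.6667) = 0.51085.
Δz = 31245 × 0.51085 = 15962 m.

Δz ≈ 16000 m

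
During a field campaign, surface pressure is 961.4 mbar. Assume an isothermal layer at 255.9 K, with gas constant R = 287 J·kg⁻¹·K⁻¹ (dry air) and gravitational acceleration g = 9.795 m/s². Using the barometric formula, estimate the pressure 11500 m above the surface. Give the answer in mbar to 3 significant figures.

Scale height: H = RT/g = 287 × 255.9 / 9.795 = 7498.0 m.
Barometric formula: P = P₀ exp(−z/H).
z/H = 11500/7498.0 = 1.5337; exp(−1.5337) = 0.21574.
P = 961.4 × 0.21574 = 207.41 mbar.

P ≈ 207 mbar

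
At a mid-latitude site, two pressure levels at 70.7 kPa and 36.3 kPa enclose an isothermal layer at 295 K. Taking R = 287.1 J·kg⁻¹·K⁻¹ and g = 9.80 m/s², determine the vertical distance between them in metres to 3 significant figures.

Δz ≈ 5760 m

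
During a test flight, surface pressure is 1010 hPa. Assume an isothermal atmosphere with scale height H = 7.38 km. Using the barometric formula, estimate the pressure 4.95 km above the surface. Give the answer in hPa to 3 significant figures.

P ≈ 516 hPa

Barometric formula: P = P₀ exp(−z/H).
z/H = 4950.0/7380.0 = 0.67073; exp(−0.67073) = 0.51134.
P = 1010 × 0.51134 = 516.45 hPa.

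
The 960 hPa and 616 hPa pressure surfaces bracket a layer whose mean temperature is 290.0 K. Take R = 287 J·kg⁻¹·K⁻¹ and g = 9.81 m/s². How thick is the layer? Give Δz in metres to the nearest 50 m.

Hypsometric equation: Δz = (R T̄/g) ln(P₁/P₂).
R T̄/g = 287 × 290.0 / 9.81 = 8484.2 m.
ln(960/616) = ln(1.5584) = 0.44366.
Δz = 8484.2 × 0.44366 = 3764.1 m.

Δz ≈ 3750 m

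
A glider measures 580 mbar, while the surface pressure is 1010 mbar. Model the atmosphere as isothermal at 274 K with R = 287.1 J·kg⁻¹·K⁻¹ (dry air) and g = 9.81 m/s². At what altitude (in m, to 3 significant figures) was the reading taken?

Scale height: H = RT/g = 287.1 × 274 / 9.81 = 8018.9 m.
Invert the barometric formula: z = H ln(P₀/P).
P₀/P = 1010/580 = 1.7414; ln(1.7414) = 0.55469.
z = 8018.9 × 0.55469 = 4448.0 m.

z ≈ 4450 m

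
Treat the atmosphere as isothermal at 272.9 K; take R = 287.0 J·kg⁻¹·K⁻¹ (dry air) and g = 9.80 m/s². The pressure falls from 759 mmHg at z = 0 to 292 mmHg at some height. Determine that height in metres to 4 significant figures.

Scale height: H = RT/g = 287.0 × 272.9 / 9.80 = 7992.1 m.
Invert the barometric formula: z = H ln(P₀/P).
P₀/P = 759/292 = 2.5993; ln(2.5993) = 0.95524.
z = 7992.1 × 0.95524 = 7634.4 m.

z ≈ 7634 m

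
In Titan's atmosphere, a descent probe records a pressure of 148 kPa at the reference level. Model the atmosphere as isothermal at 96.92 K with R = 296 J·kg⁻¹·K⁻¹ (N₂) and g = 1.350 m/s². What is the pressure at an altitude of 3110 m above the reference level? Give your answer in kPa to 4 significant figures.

Scale height: H = RT/g = 296 × 96.92 / 1.350 = 21251 m.
Barometric formula: P = P₀ exp(−z/H).
z/H = 3110.0/21251 = 0.14635; exp(−0.14635) = 0.86386.
P = 148 × 0.86386 = 127.85 kPa.

P ≈ 127.9 kPa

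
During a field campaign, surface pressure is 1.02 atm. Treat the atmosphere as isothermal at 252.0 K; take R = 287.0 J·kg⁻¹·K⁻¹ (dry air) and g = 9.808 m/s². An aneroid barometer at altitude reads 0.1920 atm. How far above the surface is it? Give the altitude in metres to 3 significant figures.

z ≈ 12300 m

Scale height: H = RT/g = 287.0 × 252.0 / 9.808 = 7374.0 m.
Invert the barometric formula: z = H ln(P₀/P).
P₀/P = 1.02/0.1920 = 5.3125; ln(5.3125) = 1.6701.
z = 7374.0 × 1.6701 = 12315 m.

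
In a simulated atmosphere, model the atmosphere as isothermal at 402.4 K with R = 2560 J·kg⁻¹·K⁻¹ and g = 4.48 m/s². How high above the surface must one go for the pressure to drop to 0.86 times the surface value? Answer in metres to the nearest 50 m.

Scale height: H = RT/g = 2560 × 402.4 / 4.48 = 229940 m.
Set P/P₀ = exp(−z/H) = 0.86, so z = −H ln(0.86).
−ln(0.86) = 0.15082; z = 229940 × 0.15082 = 34680 m.

z ≈ 34700 m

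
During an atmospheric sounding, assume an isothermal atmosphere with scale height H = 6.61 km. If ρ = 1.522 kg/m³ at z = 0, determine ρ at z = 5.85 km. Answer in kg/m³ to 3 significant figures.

ρ ≈ 0.628 kg/m³

In an isothermal atmosphere, density decays like pressure: ρ = ρ₀ exp(−z/H).
z/H = 5850.0/6610.0 = 0.88502; exp(−0.88502) = 0.41271.
ρ = 1.522 × 0.41271 = 0.62814 kg/m³.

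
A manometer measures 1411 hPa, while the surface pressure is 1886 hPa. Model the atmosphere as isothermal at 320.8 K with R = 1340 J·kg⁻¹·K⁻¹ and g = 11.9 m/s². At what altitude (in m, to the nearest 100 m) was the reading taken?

z ≈ 10500 m

Scale height: H = RT/g = 1340 × 320.8 / 11.9 = 36124 m.
Invert the barometric formula: z = H ln(P₀/P).
P₀/P = 1886/1411 = 1.3366; ln(1.3366) = 0.29013.
z = 36124 × 0.29013 = 10481 m.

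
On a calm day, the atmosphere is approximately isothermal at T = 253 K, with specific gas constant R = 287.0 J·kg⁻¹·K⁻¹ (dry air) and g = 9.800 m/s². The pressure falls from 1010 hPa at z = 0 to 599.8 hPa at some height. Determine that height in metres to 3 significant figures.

z ≈ 3860 m

Scale height: H = RT/g = 287.0 × 253 / 9.800 = 7409.3 m.
Invert the barometric formula: z = H ln(P₀/P).
P₀/P = 1010/599.8 = 1.6839; ln(1.6839) = 0.52111.
z = 7409.3 × 0.52111 = 3861.1 m.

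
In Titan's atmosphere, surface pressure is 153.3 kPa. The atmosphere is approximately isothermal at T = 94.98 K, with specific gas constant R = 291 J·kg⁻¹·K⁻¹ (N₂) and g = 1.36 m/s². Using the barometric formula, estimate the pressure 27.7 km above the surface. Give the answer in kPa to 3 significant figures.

P ≈ 39.2 kPa

Scale height: H = RT/g = 291 × 94.98 / 1.36 = 20323 m.
Barometric formula: P = P₀ exp(−z/H).
z/H = 27700/20323 = 1.3630; exp(−1.3630) = 0.25589.
P = 153.3 × 0.25589 = 39.228 kPa.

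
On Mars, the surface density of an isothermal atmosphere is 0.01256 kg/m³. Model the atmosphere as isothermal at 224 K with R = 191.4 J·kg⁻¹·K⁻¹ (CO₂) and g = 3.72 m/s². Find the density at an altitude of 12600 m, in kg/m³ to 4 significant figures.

Scale height: H = RT/g = 191.4 × 224 / 3.72 = 11525 m.
In an isothermal atmosphere, density decays like pressure: ρ = ρ₀ exp(−z/H).
z/H = 12600/11525 = 1.0933; exp(−1.0933) = 0.33511.
ρ = 0.01256 × 0.33511 = 0.0042090 kg/m³.

ρ ≈ 0.004209 kg/m³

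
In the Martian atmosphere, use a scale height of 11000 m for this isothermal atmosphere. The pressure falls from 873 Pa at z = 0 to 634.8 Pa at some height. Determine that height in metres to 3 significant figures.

Invert the barometric formula: z = H ln(P₀/P).
P₀/P = 873/634.8 = 1.3752; ln(1.3752) = 0.31860.
z = 11000 × 0.31860 = 3504.6 m.

z ≈ 3500 m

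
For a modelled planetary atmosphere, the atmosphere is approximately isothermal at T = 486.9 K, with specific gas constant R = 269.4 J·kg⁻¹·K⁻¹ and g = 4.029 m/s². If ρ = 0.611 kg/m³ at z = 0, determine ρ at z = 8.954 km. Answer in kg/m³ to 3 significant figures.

ρ ≈ 0.464 kg/m³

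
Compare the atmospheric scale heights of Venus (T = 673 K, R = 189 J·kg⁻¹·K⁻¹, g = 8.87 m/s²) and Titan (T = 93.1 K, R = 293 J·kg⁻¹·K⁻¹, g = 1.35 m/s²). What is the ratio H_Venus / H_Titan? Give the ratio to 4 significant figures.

H = RT/g for each body.
H_Venus = 189 × 673 / 8.87 = 14340 m.
H_Titan = 293 × 93.1 / 1.35 = 20206 m.
H_Venus/H_Titan = 14340/20206 = 0.70969.

H_Venus/H_Titan ≈ 0.7097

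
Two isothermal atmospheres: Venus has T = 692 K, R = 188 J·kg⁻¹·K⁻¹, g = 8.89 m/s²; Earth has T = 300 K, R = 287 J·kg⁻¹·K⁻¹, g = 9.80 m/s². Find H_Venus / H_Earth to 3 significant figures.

H = RT/g for each body.
H_Venus = 188 × 692 / 8.89 = 14634 m.
H_Earth = 287 × 300 / 9.80 = 8785.7 m.
H_Venus/H_Earth = 14634/8785.7 = 1.6657.

H_Venus/H_Earth ≈ 1.67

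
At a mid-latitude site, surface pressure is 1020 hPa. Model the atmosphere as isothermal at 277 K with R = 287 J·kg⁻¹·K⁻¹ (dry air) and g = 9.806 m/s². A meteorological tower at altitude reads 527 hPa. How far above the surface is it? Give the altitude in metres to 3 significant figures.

Scale height: H = RT/g = 287 × 277 / 9.806 = 8107.2 m.
Invert the barometric formula: z = H ln(P₀/P).
P₀/P = 1020/527 = 1.9355; ln(1.9355) = 0.66037.
z = 8107.2 × 0.66037 = 5353.8 m.

z ≈ 5350 m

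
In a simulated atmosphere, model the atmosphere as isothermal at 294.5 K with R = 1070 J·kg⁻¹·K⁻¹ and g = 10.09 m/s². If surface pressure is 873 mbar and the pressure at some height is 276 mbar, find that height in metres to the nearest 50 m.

z ≈ 35950 m

Scale height: H = RT/g = 1070 × 294.5 / 10.09 = 31230 m.
Invert the barometric formula: z = H ln(P₀/P).
P₀/P = 873/276 = 3.1630; ln(3.1630) = 1.1515.
z = 31230 × 1.1515 = 35961 m.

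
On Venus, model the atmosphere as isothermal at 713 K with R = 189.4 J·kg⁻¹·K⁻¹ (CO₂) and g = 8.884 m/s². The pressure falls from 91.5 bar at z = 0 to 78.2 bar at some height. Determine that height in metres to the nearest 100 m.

z ≈ 2400 m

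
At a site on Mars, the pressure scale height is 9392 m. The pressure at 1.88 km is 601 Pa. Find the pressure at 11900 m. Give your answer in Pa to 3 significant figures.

Between two levels, P₂ = P₁ exp(−Δz/H) with Δz = z₂ − z₁.
Δz = 11900 − 1880.0 = 10020 m; Δz/H = 10020/9392.0 = 1.0669.
P₂ = 601 × exp(−1.0669) = 601 × 0.34407 = 206.79 Pa.

P ≈ 207 Pa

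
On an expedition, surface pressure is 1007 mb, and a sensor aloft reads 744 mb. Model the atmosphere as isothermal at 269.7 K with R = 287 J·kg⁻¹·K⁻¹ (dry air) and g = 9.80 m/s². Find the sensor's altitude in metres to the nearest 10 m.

z ≈ 2390 m

Scale height: H = RT/g = 287 × 269.7 / 9.80 = 7898.4 m.
Invert the barometric formula: z = H ln(P₀/P).
P₀/P = 1007/744 = 1.3535; ln(1.3535) = 0.30269.
z = 7898.4 × 0.30269 = 2390.8 m.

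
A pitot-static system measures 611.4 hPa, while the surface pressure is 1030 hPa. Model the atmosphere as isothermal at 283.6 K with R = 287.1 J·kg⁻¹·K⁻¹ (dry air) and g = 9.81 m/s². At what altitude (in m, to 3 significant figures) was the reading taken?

z ≈ 4330 m

Scale height: H = RT/g = 287.1 × 283.6 / 9.81 = 8299.9 m.
Invert the barometric formula: z = H ln(P₀/P).
P₀/P = 1030/611.4 = 1.6847; ln(1.6847) = 0.52159.
z = 8299.9 × 0.52159 = 4329.1 m.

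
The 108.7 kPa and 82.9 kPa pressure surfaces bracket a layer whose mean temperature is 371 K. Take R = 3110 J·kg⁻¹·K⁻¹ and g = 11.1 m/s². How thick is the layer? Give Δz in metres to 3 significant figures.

Δz ≈ 28200 m

Hypsometric equation: Δz = (R T̄/g) ln(P₁/P₂).
R T̄/g = 3110 × 371 / 11.1 = 103950 m.
ln(108.7/82.9) = ln(1.3112) = 0.27094.
Δz = 103950 × 0.27094 = 28164 m.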